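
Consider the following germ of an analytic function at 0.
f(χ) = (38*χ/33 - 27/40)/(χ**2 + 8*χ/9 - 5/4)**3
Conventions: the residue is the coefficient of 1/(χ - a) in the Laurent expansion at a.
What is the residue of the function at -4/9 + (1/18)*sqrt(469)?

The residue is -(92503539/22695575980)*sqrt(469).

The factor χ**2 + 8*χ/9 - 5/4 splits as (χ - a)(χ - a') with a = -4/9 + (1/18)*sqrt(469), a' = -4/9 - (1/18)*sqrt(469). At the order-3 pole a set g(χ) = (χ - a)^3*f(χ) = [38*χ/33 - 27/40] / (χ - a')^3.
Order-3 pole: residue = g''(a)/2; g''(-4/9 + (1/18)*sqrt(469)) = -(92503539/11347787990)*sqrt(469), so the residue is -(92503539/22695575980)*sqrt(469).


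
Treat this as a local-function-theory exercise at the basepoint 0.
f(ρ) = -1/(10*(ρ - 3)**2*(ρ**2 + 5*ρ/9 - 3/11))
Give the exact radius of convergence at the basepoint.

The radius of convergence is -5/18 + (1/198)*sqrt(13717).

Denominator factor (ρ - 3)^2: pole of order 2 at 3, modulus 3.
Denominator factor (ρ**2 + 5*ρ/9 - 3/11): discriminant 1247/891, real irrational roots -5/18 + (1/198)*sqrt(13717) and -5/18 - (1/198)*sqrt(13717); poles of order 1, moduli -5/18 + (1/198)*sqrt(13717) and 5/18 + (1/198)*sqrt(13717).
The radius of convergence is the smallest modulus among the singular points: -5/18 + (1/198)*sqrt(13717).


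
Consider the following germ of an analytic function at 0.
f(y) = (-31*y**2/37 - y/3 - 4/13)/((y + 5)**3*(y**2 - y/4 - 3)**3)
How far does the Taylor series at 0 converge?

The radius of convergence is -1/8 + (1/8)*sqrt(193).

Denominator factor (y + 5)^3: pole of order 3 at -5, modulus 5.
Denominator factor (y**2 - y/4 - 3)^3: discriminant 193/16, real irrational roots 1/8 + (1/8)*sqrt(193) and 1/8 - (1/8)*sqrt(193); poles of order 3, moduli 1/8 + (1/8)*sqrt(193) and -1/8 + (1/8)*sqrt(193).
The radius of convergence is the smallest modulus among the singular points: -1/8 + (1/8)*sqrt(193).


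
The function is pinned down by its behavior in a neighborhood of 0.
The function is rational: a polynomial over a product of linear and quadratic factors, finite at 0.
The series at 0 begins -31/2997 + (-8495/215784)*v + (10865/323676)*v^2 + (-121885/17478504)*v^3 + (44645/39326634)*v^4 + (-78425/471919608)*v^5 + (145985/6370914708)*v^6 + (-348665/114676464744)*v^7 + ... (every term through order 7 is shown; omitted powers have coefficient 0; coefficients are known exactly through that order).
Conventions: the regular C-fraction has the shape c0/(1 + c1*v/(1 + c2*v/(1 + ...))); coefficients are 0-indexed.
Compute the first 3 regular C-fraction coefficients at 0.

The regular C-fraction coefficients are [-31/2997, -8495/2232, 17666429/3792168].

Taylor coefficients (read off): a_0 = -31/2997, a_1 = -8495/215784, a_2 = 10865/323676.
c0 = a_0 = -31/2997. Peel one level at a time: if S = 1 + c*v/S' with S'(0) = 1, then c is the v-coefficient of S and S' = c*v/(S - 1).
S_1 = c0/f = 1 + (-8495/2232)*v + (88332145/4981824)*v^2 + ...; c1 = -8495/2232.
S_2 = c1*v/(S_1 - 1) = 1 + (17666429/3792168)*v + ...; c2 = 17666429/3792168.


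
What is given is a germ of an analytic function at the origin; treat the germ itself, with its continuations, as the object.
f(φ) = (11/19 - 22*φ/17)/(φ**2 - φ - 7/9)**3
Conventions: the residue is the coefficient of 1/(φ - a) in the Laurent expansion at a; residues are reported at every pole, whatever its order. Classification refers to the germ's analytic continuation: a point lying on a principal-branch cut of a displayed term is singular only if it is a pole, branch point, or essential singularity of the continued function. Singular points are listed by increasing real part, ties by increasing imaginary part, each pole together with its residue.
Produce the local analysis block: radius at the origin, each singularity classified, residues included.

Radius of convergence at 0: -1/2 + (1/6)*sqrt(37).
At 1/2 - (1/6)*sqrt(37): a pole of order 3; residue (32076/16360919)*sqrt(37).
At 1/2 + (1/6)*sqrt(37): a pole of order 3; residue -(32076/16360919)*sqrt(37).

Denominator factor (φ**2 - φ - 7/9)^3: discriminant 37/9, real irrational roots 1/2 + (1/6)*sqrt(37) and 1/2 - (1/6)*sqrt(37); poles of order 3, moduli 1/2 + (1/6)*sqrt(37) and -1/2 + (1/6)*sqrt(37).
The radius of convergence is the smallest modulus among the singular points: -1/2 + (1/6)*sqrt(37).
The factor φ**2 - φ - 7/9 splits as (φ - a)(φ - a') with a = 1/2 - (1/6)*sqrt(37), a' = 1/2 + (1/6)*sqrt(37). At the order-3 pole a set g(φ) = (φ - a)^3*f(φ) = [11/19 - 22*φ/17] / (φ - a')^3.
Order-3 pole: residue = g''(a)/2; g''(1/2 - (1/6)*sqrt(37)) = (64152/16360919)*sqrt(37), so the residue is (32076/16360919)*sqrt(37).
The factor φ**2 - φ - 7/9 splits as (φ - a)(φ - a') with a = 1/2 + (1/6)*sqrt(37), a' = 1/2 - (1/6)*sqrt(37). At the order-3 pole a set g(φ) = (φ - a)^3*f(φ) = [11/19 - 22*φ/17] / (φ - a')^3.
Order-3 pole: residue = g''(a)/2; g''(1/2 + (1/6)*sqrt(37)) = -(64152/16360919)*sqrt(37), so the residue is -(32076/16360919)*sqrt(37).
List the singular points by increasing real part (a conjugate pair: the negative imaginary part first).


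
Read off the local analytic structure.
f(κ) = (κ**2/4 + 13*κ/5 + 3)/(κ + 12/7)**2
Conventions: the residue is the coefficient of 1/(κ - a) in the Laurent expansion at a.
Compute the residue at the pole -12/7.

The residue is 61/35.

At the order-2 pole -12/7 set g(κ) = (κ - (-12/7))^2*f(κ) = κ**2/4 + 13*κ/5 + 3.
Order-2 pole: residue = g'(a); g'(-12/7) = 61/35, so the residue is 61/35.


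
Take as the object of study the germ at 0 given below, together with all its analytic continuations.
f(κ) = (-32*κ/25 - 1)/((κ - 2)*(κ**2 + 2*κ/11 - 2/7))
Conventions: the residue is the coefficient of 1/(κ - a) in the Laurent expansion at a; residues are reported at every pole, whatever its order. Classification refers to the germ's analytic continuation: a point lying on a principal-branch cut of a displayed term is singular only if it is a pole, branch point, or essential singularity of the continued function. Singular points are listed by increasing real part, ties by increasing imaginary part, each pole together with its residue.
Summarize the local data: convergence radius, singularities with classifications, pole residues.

Radius of convergence at 0: -1/11 + (1/77)*sqrt(1743).
At -1/11 - (1/77)*sqrt(1743): a pole of order 1; residue 6853/15700 - (15697/1303100)*sqrt(1743).
At -1/11 + (1/77)*sqrt(1743): a pole of order 1; residue 6853/15700 + (15697/1303100)*sqrt(1743).
At 2: a pole of order 1; residue -6853/7850.

Denominator factor (κ**2 + 2*κ/11 - 2/7): discriminant 996/847, real irrational roots -1/11 + (1/77)*sqrt(1743) and -1/11 - (1/77)*sqrt(1743); poles of order 1, moduli -1/11 + (1/77)*sqrt(1743) and 1/11 + (1/77)*sqrt(1743).
Denominator factor (κ - 2): pole of order 1 at 2, modulus 2.
The radius of convergence is the smallest modulus among the singular points: -1/11 + (1/77)*sqrt(1743).
The factor κ**2 + 2*κ/11 - 2/7 splits as (κ - a)(κ - a') with a = -1/11 - (1/77)*sqrt(1743), a' = -1/11 + (1/77)*sqrt(1743). At the order-1 pole a set g(κ) = (κ - a)*f(κ) = [(-32*κ/25 - 1)/(κ - 2)] / (κ - a').
Simple pole: residue = g(a) at a = -1/11 - (1/77)*sqrt(1743), which is 6853/15700 - (15697/1303100)*sqrt(1743).
The factor κ**2 + 2*κ/11 - 2/7 splits as (κ - a)(κ - a') with a = -1/11 + (1/77)*sqrt(1743), a' = -1/11 - (1/77)*sqrt(1743). At the order-1 pole a set g(κ) = (κ - a)*f(κ) = [(-32*κ/25 - 1)/(κ - 2)] / (κ - a').
Simple pole: residue = g(a) at a = -1/11 + (1/77)*sqrt(1743), which is 6853/15700 + (15697/1303100)*sqrt(1743).
At the order-1 pole 2 set g(κ) = (κ - (2))*f(κ) = (-32*κ/25 - 1)/(κ**2 + 2*κ/11 - 2/7).
Simple pole: residue = g(a) at a = 2, which is -6853/7850.
List the singular points by increasing real part (a conjugate pair: the negative imaginary part first).


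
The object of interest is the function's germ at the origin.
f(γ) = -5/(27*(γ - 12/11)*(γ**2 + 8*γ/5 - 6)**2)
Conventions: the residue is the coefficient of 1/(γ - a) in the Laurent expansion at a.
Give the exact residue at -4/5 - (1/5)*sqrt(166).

The residue is 1830125/185615064 - (441887875/639351087948)*sqrt(166).

The factor γ**2 + 8*γ/5 - 6 splits as (γ - a)(γ - a') with a = -4/5 - (1/5)*sqrt(166), a' = -4/5 + (1/5)*sqrt(166). At the order-2 pole a set g(γ) = (γ - a)^2*f(γ) = [-5/(27*(γ - 12/11))] / (γ - a')^2.
Order-2 pole: residue = g'(a); g'(-4/5 - (1/5)*sqrt(166)) = 1830125/185615064 - (441887875/639351087948)*sqrt(166), so the residue is 1830125/185615064 - (441887875/639351087948)*sqrt(166).


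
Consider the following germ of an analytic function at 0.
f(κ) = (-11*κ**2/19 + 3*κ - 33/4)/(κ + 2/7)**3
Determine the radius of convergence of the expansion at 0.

The radius of convergence is 2/7.

Denominator factor (κ + 2/7)^3: pole of order 3 at -2/7, modulus 2/7.
The radius of convergence is the smallest modulus among the singular points: 2/7.


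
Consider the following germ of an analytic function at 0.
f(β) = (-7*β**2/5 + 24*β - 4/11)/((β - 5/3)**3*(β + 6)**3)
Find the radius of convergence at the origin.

Denominator factor (β - 5/3)^3: pole of order 3 at 5/3, modulus 5/3.
Denominator factor (β + 6)^3: pole of order 3 at -6, modulus 6.
The radius of convergence is the smallest modulus among the singular points: 5/3.

The radius of convergence is 5/3.


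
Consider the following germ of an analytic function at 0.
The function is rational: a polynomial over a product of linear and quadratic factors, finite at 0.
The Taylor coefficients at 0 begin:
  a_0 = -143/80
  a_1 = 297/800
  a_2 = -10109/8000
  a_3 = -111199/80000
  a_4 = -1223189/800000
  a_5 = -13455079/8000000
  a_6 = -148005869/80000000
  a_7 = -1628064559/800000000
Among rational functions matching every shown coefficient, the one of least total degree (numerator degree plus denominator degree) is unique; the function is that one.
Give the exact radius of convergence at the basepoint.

The radius of convergence is 10/11.

No rational of total degree below 3 reproduces all 8 coefficients; solving the [2/1] Pade equations on them gives f(r) = (38*r**2/25 - 17*r/8 + 13/8)/(r - 10/11), whose expansion matches every shown term.
Denominator factor (r - 10/11): pole of order 1 at 10/11, modulus 10/11.
The radius of convergence is the smallest modulus among the singular points: 10/11.


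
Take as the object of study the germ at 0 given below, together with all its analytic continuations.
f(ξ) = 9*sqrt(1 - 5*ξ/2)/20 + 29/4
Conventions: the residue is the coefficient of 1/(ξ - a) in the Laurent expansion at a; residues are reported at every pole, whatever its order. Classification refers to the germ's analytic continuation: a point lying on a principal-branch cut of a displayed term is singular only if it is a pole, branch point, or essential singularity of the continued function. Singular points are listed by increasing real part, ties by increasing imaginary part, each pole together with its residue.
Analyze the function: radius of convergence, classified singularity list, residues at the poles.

Branch term (9/20)*sqrt(1 - ξ/(2/5)): its argument vanishes at ξ = 2/5, a square-root branch point, modulus 2/5.
The radius of convergence is the smallest modulus among the singular points: 2/5.

Radius of convergence at 0: 2/5.
At 2/5: an algebraic (square-root) branch point.


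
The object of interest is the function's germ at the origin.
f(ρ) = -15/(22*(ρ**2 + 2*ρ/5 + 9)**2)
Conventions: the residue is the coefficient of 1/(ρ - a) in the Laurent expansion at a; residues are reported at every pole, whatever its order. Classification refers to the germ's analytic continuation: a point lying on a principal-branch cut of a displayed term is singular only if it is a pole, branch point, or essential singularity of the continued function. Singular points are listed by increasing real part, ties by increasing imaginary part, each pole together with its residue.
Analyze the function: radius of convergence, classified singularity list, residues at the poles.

Denominator factor (ρ**2 + 2*ρ/5 + 9)^2: discriminant -896/25, complex-conjugate roots (-1/5) + ((4/5)*sqrt(14))*i and (-1/5) - ((4/5)*sqrt(14))*i; poles of order 2, moduli 3 and 3.
The radius of convergence is the smallest modulus among the singular points: 3.
The factor ρ**2 + 2*ρ/5 + 9 splits as (ρ - a)(ρ - a') with a = (-1/5) - ((4/5)*sqrt(14))*i, a' = (-1/5) + ((4/5)*sqrt(14))*i. At the order-2 pole a set g(ρ) = (ρ - a)^2*f(ρ) = [-15/22] / (ρ - a')^2.
Order-2 pole: residue = g'(a); g'((-1/5) - ((4/5)*sqrt(14))*i) = -((1875/1103872)*sqrt(14))*i, so the residue is -((1875/1103872)*sqrt(14))*i.
The factor ρ**2 + 2*ρ/5 + 9 splits as (ρ - a)(ρ - a') with a = (-1/5) + ((4/5)*sqrt(14))*i, a' = (-1/5) - ((4/5)*sqrt(14))*i. At the order-2 pole a set g(ρ) = (ρ - a)^2*f(ρ) = [-15/22] / (ρ - a')^2.
Order-2 pole: residue = g'(a); g'((-1/5) + ((4/5)*sqrt(14))*i) = ((1875/1103872)*sqrt(14))*i, so the residue is ((1875/1103872)*sqrt(14))*i.
List the singular points by increasing real part (a conjugate pair: the negative imaginary part first).

Radius of convergence at 0: 3.
At (-1/5) - ((4/5)*sqrt(14))*i: a pole of order 2; residue -((1875/1103872)*sqrt(14))*i.
At (-1/5) + ((4/5)*sqrt(14))*i: a pole of order 2; residue ((1875/1103872)*sqrt(14))*i.


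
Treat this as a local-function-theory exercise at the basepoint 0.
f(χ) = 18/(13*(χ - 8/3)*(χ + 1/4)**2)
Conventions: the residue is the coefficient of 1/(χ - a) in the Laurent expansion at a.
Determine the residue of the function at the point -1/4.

At the order-2 pole -1/4 set g(χ) = (χ - (-1/4))^2*f(χ) = 18/(13*(χ - 8/3)).
Order-2 pole: residue = g'(a); g'(-1/4) = -2592/15925, so the residue is -2592/15925.

The residue is -2592/15925.


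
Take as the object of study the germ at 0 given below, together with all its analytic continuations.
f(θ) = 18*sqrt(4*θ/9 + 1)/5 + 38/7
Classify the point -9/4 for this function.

The point is an algebraic (square-root) branch point.

The term (18/5)*sqrt(1 - θ/(-9/4)) has argument 1 - -9/4/(-9/4) = 0 at -9/4: a square-root (algebraic, two-sheeted) branch point; the remaining terms are analytic or single-valued there.


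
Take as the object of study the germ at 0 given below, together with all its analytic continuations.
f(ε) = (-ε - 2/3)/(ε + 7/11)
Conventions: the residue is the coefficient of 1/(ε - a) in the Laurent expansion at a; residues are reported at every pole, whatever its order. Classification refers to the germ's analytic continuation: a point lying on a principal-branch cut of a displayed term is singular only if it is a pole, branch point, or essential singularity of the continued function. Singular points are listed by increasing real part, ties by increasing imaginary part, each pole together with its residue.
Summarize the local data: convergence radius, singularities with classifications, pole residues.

Radius of convergence at 0: 7/11.
At -7/11: a pole of order 1; residue -1/33.

Denominator factor (ε + 7/11): pole of order 1 at -7/11, modulus 7/11.
The radius of convergence is the smallest modulus among the singular points: 7/11.
At the order-1 pole -7/11 set g(ε) = (ε - (-7/11))*f(ε) = -ε - 2/3.
Simple pole: residue = g(a) at a = -7/11, which is -1/33.


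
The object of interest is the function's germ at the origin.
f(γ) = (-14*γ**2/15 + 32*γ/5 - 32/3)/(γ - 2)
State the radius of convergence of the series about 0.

Denominator factor (γ - 2): pole of order 1 at 2, modulus 2.
The radius of convergence is the smallest modulus among the singular points: 2.

The radius of convergence is 2.


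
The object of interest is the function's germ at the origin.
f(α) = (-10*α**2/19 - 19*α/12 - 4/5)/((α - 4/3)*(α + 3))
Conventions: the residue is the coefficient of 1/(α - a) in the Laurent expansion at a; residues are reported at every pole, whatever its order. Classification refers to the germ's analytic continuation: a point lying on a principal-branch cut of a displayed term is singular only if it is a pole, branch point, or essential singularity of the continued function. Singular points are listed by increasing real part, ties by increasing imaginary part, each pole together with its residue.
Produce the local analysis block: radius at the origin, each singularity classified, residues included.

Radius of convergence at 0: 4/3.
At -3: a pole of order 1; residue 69/380.
At 4/3: a pole of order 1; residue -253/285.

Denominator factor (α + 3): pole of order 1 at -3, modulus 3.
Denominator factor (α - 4/3): pole of order 1 at 4/3, modulus 4/3.
The radius of convergence is the smallest modulus among the singular points: 4/3.
At the order-1 pole -3 set g(α) = (α - (-3))*f(α) = (-10*α**2/19 - 19*α/12 - 4/5)/(α - 4/3).
Simple pole: residue = g(a) at a = -3, which is 69/380.
At the order-1 pole 4/3 set g(α) = (α - (4/3))*f(α) = (-10*α**2/19 - 19*α/12 - 4/5)/(α + 3).
Simple pole: residue = g(a) at a = 4/3, which is -253/285.
List the singular points by increasing real part (a conjugate pair: the negative imaginary part first).


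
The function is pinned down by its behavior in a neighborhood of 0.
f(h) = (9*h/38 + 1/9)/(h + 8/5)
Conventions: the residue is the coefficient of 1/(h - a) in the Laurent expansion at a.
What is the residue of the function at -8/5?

The residue is -229/855.

At the order-1 pole -8/5 set g(h) = (h - (-8/5))*f(h) = 9*h/38 + 1/9.
Simple pole: residue = g(a) at a = -8/5, which is -229/855.


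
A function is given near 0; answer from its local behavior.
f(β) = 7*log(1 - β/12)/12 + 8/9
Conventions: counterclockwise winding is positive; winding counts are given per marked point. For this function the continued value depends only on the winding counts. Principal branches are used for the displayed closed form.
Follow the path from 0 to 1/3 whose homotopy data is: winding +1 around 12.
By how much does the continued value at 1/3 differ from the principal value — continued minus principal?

The rational part is single-valued and drops out of the difference; each branch term changes only by its own monodromy.
(7/12)*log(1 - β/(12)): each positive loop around 12 adds 2*pi*i to the log, so winding +1 contributes (7/12)*(1)*2*pi*i = (7/6)*pi*i.
Summing the contributions at β = 1/3 gives (7/6)*pi*i.

Continued minus principal equals (7/6)*pi*i.


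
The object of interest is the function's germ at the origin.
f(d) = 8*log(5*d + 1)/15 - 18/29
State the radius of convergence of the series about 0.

The radius of convergence is 1/5.

Branch term (8/15)*log(1 - d/(-1/5)): its argument vanishes at d = -1/5, a logarithmic branch point, modulus 1/5.
The radius of convergence is the smallest modulus among the singular points: 1/5.


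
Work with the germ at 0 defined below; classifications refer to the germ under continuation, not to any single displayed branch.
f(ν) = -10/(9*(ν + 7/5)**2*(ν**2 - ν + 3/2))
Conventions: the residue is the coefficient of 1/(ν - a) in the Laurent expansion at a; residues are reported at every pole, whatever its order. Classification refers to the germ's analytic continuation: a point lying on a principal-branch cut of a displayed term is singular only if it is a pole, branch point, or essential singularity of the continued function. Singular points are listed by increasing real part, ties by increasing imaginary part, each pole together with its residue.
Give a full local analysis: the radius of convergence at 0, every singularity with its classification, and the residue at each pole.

Radius of convergence at 0: (1/2)*sqrt(6).
At -7/5: a pole of order 2; residue -95000/531441.
At (1/2) - ((1/2)*sqrt(5))*i: a pole of order 1; residue (47500/531441) - ((11800/531441)*sqrt(5))*i.
At (1/2) + ((1/2)*sqrt(5))*i: a pole of order 1; residue (47500/531441) + ((11800/531441)*sqrt(5))*i.

Denominator factor (ν + 7/5)^2: pole of order 2 at -7/5, modulus 7/5.
Denominator factor (ν**2 - ν + 3/2): discriminant -5, complex-conjugate roots (1/2) + ((1/2)*sqrt(5))*i and (1/2) - ((1/2)*sqrt(5))*i; poles of order 1, moduli (1/2)*sqrt(6) and (1/2)*sqrt(6).
The radius of convergence is the smallest modulus among the singular points: (1/2)*sqrt(6).
At the order-2 pole -7/5 set g(ν) = (ν - (-7/5))^2*f(ν) = -10/(9*(ν**2 - ν + 3/2)).
Order-2 pole: residue = g'(a); g'(-7/5) = -95000/531441, so the residue is -95000/531441.
The factor ν**2 - ν + 3/2 splits as (ν - a)(ν - a') with a = (1/2) - ((1/2)*sqrt(5))*i, a' = (1/2) + ((1/2)*sqrt(5))*i. At the order-1 pole a set g(ν) = (ν - a)*f(ν) = [-10/(9*(ν + 7/5)**2)] / (ν - a').
Simple pole: residue = g(a) at a = (1/2) - ((1/2)*sqrt(5))*i, which is (47500/531441) - ((11800/531441)*sqrt(5))*i.
The factor ν**2 - ν + 3/2 splits as (ν - a)(ν - a') with a = (1/2) + ((1/2)*sqrt(5))*i, a' = (1/2) - ((1/2)*sqrt(5))*i. At the order-1 pole a set g(ν) = (ν - a)*f(ν) = [-10/(9*(ν + 7/5)**2)] / (ν - a').
Simple pole: residue = g(a) at a = (1/2) + ((1/2)*sqrt(5))*i, which is (47500/531441) + ((11800/531441)*sqrt(5))*i.
List the singular points by increasing real part (a conjugate pair: the negative imaginary part first).


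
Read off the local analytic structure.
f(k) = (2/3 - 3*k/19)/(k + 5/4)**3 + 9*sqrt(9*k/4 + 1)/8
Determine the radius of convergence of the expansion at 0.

The radius of convergence is 4/9.

Denominator factor (k + 5/4)^3: pole of order 3 at -5/4, modulus 5/4.
Branch term (9/8)*sqrt(1 - k/(-4/9)): its argument vanishes at k = -4/9, a square-root branch point, modulus 4/9.
The radius of convergence is the smallest modulus among the singular points: 4/9.


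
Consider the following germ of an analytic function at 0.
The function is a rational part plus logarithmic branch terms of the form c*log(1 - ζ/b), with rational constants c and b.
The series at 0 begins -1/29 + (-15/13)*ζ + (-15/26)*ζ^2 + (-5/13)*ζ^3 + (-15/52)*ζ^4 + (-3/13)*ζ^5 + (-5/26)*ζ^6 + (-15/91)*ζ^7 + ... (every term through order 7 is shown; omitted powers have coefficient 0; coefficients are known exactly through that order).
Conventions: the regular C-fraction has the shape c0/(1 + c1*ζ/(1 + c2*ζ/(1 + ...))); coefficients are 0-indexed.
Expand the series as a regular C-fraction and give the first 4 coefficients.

The regular C-fraction coefficients are [-1/29, -435/13, 857/26, 13/5142].

Taylor coefficients (read off): a_0 = -1/29, a_1 = -15/13, a_2 = -15/26, a_3 = -5/13.
c0 = a_0 = -1/29. Peel one level at a time: if S = 1 + c*ζ/S' with S'(0) = 1, then c is the ζ-coefficient of S and S' = c*ζ/(S - 1).
S_1 = c0/f = 1 + (-435/13)*ζ + (372795/338)*ζ^2 + ...; c1 = -435/13.
S_2 = c1*ζ/(S_1 - 1) = 1 + (857/26)*ζ + (-1/12)*ζ^2 + ...; c2 = 857/26.
S_3 = c2*ζ/(S_2 - 1) = 1 + (13/5142)*ζ + ...; c3 = 13/5142.


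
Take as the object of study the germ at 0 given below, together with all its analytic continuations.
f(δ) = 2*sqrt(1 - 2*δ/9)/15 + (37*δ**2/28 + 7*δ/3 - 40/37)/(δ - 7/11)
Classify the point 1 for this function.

The point is a regular point.

Denominator factors: δ - 7/11 = 4/11 at δ = 1 — none vanishes.
Branch term sqrt(1 - δ/(9/2)): argument at 1 is 7/9, nonzero, so 1 is not its branch point (a point on a principal cut is still regular for the continued germ).
So the germ continues analytically to 1.


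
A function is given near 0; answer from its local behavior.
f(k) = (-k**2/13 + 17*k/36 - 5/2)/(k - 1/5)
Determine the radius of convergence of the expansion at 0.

The radius of convergence is 1/5.

Denominator factor (k - 1/5): pole of order 1 at 1/5, modulus 1/5.
The radius of convergence is the smallest modulus among the singular points: 1/5.


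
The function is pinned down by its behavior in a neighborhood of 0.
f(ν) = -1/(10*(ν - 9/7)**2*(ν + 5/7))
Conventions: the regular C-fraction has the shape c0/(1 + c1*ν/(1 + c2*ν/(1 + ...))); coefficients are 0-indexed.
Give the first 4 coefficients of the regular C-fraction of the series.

The regular C-fraction coefficients are [-343/4050, -7/45, -91/9, 1246/117].

Taylor coefficients (expand at 0): a_0 = -343/4050, a_1 = -2401/182250, a_2 = -184877/1366875, a_3 = 5529503/184528125.
c0 = a_0 = -343/4050. Peel one level at a time: if S = 1 + c*ν/S' with S'(0) = 1, then c is the ν-coefficient of S and S' = c*ν/(S - 1).
S_1 = c0/f = 1 + (-7/45)*ν + (-637/405)*ν^2 + ...; c1 = -7/45.
S_2 = c1*ν/(S_1 - 1) = 1 + (-91/9)*ν + (8722/81)*ν^2 + ...; c2 = -91/9.
S_3 = c2*ν/(S_2 - 1) = 1 + (1246/117)*ν + ...; c3 = 1246/117.


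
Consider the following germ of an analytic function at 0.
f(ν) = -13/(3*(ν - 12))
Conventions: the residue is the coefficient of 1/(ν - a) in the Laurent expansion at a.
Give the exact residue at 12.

The residue is -13/3.

At the order-1 pole 12 set g(ν) = (ν - (12))*f(ν) = -13/3.
Simple pole: residue = g(a) at a = 12, which is -13/3.


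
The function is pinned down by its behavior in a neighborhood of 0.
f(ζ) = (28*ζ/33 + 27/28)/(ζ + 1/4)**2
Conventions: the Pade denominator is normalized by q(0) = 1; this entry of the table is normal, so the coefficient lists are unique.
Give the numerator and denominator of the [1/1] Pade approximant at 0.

Taylor coefficients needed (expand at 0): a_0 = 108/7, a_1 = -25376/231, a_2 = 145984/231.
Write the denominator as Q(ζ) = 1 + q1*ζ. Requiring Q*f - P = O(ζ^3) with deg P <= 1 kills the coefficients of ζ^2..ζ^2 in Q*f:
  ζ^2: a_2 + q1*a_1 = 0, i.e. 145984/231 + (-25376/231)*q1 = 0.
Solving this linear system: q1 = 4562/793.
The numerator is Q*f truncated at degree 1: P0 = a_0 = 108/7; P1 = a_1 + q1*a_0 = -3864200/183183.

The Pade approximant has numerator coefficients [108/7, -3864200/183183]; denominator coefficients [1, 4562/793].


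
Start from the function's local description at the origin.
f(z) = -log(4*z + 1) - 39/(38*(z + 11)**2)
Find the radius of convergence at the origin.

Denominator factor (z + 11)^2: pole of order 2 at -11, modulus 11.
Branch term (-1)*log(1 - z/(-1/4)): its argument vanishes at z = -1/4, a logarithmic branch point, modulus 1/4.
The radius of convergence is the smallest modulus among the singular points: 1/4.

The radius of convergence is 1/4.


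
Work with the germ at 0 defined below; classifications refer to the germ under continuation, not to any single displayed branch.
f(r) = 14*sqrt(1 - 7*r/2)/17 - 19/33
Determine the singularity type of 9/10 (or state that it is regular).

There is no denominator, hence no pole anywhere.
Branch term sqrt(1 - r/(2/7)): argument at 9/10 is -43/20, nonzero, so 9/10 is not its branch point (a point on a principal cut is still regular for the continued germ).
So the germ continues analytically to 9/10.

The point is a regular point.


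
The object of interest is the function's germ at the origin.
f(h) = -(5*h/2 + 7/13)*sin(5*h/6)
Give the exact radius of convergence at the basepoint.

The radius of convergence is infinite.

The factor -sin(5*h/6) is entire and contributes no finite singular point.
The polynomial part has no poles.
No finite singular points: the Taylor series at 0 converges everywhere.


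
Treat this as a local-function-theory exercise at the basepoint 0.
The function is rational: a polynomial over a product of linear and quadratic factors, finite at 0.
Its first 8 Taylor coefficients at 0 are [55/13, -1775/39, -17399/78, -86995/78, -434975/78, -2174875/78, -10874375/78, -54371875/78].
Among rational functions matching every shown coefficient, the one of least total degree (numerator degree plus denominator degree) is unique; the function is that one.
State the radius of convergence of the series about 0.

No rational of total degree below 3 reproduces all 8 coefficients; solving the [2/1] Pade equations on them gives f(d) = (-9*d**2/10 + 40*d/3 - 11/13)/(d - 1/5), whose expansion matches every shown term.
Denominator factor (d - 1/5): pole of order 1 at 1/5, modulus 1/5.
The radius of convergence is the smallest modulus among the singular points: 1/5.

The radius of convergence is 1/5.


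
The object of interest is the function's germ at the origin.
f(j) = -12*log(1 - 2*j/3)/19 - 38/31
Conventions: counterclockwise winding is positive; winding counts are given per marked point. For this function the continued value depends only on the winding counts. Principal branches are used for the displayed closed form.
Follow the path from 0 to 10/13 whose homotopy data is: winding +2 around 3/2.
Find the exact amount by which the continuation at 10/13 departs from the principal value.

The rational part is single-valued and drops out of the difference; each branch term changes only by its own monodromy.
(-12/19)*log(1 - j/(3/2)): each positive loop around 3/2 adds 2*pi*i to the log, so winding +2 contributes (-12/19)*(2)*2*pi*i = -(48/19)*pi*i.
Summing the contributions at j = 10/13 gives -(48/19)*pi*i.

Continued minus principal equals -(48/19)*pi*i.


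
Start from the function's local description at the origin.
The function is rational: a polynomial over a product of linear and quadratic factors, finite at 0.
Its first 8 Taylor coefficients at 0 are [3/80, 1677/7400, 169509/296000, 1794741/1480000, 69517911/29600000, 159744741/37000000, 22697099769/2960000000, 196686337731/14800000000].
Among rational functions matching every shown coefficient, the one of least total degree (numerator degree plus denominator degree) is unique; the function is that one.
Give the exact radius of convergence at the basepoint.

The radius of convergence is 2/3.

No rational of total degree below 4 reproduces all 8 coefficients; solving the [1/3] Pade equations on them gives f(α) = (10*α/37 + 1/12)/((α - 2/3)**2*(α + 5)), whose expansion matches every shown term.
Denominator factor (α + 5): pole of order 1 at -5, modulus 5.
Denominator factor (α - 2/3)^2: pole of order 2 at 2/3, modulus 2/3.
The radius of convergence is the smallest modulus among the singular points: 2/3.


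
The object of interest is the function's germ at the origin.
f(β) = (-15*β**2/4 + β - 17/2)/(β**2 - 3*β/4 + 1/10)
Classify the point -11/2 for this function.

Denominator factors: β**2 - 3*β/4 + 1/10 = 1379/40 at β = -11/2 — none vanishes.
So the germ continues analytically to -11/2.

The point is a regular point.


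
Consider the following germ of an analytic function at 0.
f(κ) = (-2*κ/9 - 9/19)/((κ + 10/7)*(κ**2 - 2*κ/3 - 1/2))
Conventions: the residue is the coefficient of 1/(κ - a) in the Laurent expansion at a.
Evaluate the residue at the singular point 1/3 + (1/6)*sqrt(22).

The residue is 1309/41781 - (20846/459591)*sqrt(22).

The factor κ**2 - 2*κ/3 - 1/2 splits as (κ - a)(κ - a') with a = 1/3 + (1/6)*sqrt(22), a' = 1/3 - (1/6)*sqrt(22). At the order-1 pole a set g(κ) = (κ - a)*f(κ) = [(-2*κ/9 - 9/19)/(κ + 10/7)] / (κ - a').
Simple pole: residue = g(a) at a = 1/3 + (1/6)*sqrt(22), which is 1309/41781 - (20846/459591)*sqrt(22).


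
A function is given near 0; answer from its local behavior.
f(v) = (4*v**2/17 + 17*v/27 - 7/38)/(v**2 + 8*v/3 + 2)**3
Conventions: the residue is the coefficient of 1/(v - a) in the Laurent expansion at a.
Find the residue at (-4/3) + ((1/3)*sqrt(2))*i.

The residue is ((276903/82688)*sqrt(2))*i.

The factor v**2 + 8*v/3 + 2 splits as (v - a)(v - a') with a = (-4/3) + ((1/3)*sqrt(2))*i, a' = (-4/3) - ((1/3)*sqrt(2))*i. At the order-3 pole a set g(v) = (v - a)^3*f(v) = [4*v**2/17 + 17*v/27 - 7/38] / (v - a')^3.
Order-3 pole: residue = g''(a)/2; g''((-4/3) + ((1/3)*sqrt(2))*i) = ((276903/41344)*sqrt(2))*i, so the residue is ((276903/82688)*sqrt(2))*i.


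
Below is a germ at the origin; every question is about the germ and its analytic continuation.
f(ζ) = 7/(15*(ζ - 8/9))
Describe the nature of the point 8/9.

The denominator factor ζ - 8/9 vanishes at 8/9 and appears to the power 1; the numerator there equals 7/15, nonzero, and no other factor vanishes.
Hence a pole whose order is the multiplicity, 1.

The point is a pole of order 1.


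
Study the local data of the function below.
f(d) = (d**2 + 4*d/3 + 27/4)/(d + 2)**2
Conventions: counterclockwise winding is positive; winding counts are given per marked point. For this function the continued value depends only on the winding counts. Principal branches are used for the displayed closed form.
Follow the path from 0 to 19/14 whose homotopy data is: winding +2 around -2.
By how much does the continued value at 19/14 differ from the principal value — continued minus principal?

Continued minus principal equals 0.

The function is rational, hence single-valued: continuing it around any pole returns the same value, so the difference is 0.


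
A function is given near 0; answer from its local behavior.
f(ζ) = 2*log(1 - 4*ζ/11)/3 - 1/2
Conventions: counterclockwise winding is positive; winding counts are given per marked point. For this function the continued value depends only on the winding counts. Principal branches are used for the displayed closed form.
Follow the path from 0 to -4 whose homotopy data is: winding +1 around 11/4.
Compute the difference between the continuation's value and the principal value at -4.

Continued minus principal equals (4/3)*pi*i.

The rational part is single-valued and drops out of the difference; each branch term changes only by its own monodromy.
(2/3)*log(1 - ζ/(11/4)): each positive loop around 11/4 adds 2*pi*i to the log, so winding +1 contributes (2/3)*(1)*2*pi*i = (4/3)*pi*i.
Summing the contributions at ζ = -4 gives (4/3)*pi*i.


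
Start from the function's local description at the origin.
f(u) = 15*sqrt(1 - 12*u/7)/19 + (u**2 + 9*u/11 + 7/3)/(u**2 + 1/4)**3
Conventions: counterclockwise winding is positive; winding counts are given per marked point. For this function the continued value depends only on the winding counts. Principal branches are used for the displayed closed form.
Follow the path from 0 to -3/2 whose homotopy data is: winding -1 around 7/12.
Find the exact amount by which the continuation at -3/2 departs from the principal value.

Continued minus principal equals -(150/133)*sqrt(7).

The rational part is single-valued and drops out of the difference; each branch term changes only by its own monodromy.
(15/19)*sqrt(1 - u/(7/12)): winding -1 is odd, the square root flips sign, contributing -2*(15/19)*sqrt(1 - (-3/2)/(7/12)) = -2*(15/19)*sqrt(25/7) = -(150/133)*sqrt(7).
Summing the contributions at u = -3/2 gives -(150/133)*sqrt(7).


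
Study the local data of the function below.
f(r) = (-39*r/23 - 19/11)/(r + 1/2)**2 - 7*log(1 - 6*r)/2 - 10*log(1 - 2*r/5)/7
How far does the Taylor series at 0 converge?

Denominator factor (r + 1/2)^2: pole of order 2 at -1/2, modulus 1/2.
Branch term (-7/2)*log(1 - r/(1/6)): its argument vanishes at r = 1/6, a logarithmic branch point, modulus 1/6.
Branch term (-10/7)*log(1 - r/(5/2)): its argument vanishes at r = 5/2, a logarithmic branch point, modulus 5/2.
The radius of convergence is the smallest modulus among the singular points: 1/6.

The radius of convergence is 1/6.


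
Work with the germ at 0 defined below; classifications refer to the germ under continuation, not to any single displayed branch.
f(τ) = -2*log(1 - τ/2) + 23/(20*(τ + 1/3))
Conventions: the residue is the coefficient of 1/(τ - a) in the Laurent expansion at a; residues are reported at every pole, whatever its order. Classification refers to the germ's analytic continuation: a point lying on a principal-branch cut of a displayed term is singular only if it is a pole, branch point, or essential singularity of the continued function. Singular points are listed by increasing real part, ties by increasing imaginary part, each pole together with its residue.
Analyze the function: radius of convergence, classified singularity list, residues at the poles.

Denominator factor (τ + 1/3): pole of order 1 at -1/3, modulus 1/3.
Branch term (-2)*log(1 - τ/(2)): its argument vanishes at τ = 2, a logarithmic branch point, modulus 2.
The radius of convergence is the smallest modulus among the singular points: 1/3.
The branch term is analytic at -1/3 and contributes nothing to the residue; only the rational part matters.
At the order-1 pole -1/3 set g(τ) = (τ - (-1/3))*(rational part) = 23/20.
Simple pole: residue = g(a) at a = -1/3, which is 23/20.
List the singular points by increasing real part (a conjugate pair: the negative imaginary part first).

Radius of convergence at 0: 1/3.
At -1/3: a pole of order 1; residue 23/20.
At 2: a logarithmic branch point.


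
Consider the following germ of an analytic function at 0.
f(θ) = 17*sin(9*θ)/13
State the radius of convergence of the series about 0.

The radius of convergence is infinite.

The factor -sin(9*θ) is entire and contributes no finite singular point.
The polynomial part has no poles.
No finite singular points: the Taylor series at 0 converges everywhere.


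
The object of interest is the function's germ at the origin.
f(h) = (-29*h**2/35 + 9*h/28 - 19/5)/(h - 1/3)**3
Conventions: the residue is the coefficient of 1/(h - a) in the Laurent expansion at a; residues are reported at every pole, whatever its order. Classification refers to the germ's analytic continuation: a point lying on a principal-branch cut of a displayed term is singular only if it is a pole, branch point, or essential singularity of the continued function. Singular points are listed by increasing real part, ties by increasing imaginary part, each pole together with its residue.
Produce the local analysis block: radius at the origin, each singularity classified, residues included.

Denominator factor (h - 1/3)^3: pole of order 3 at 1/3, modulus 1/3.
The radius of convergence is the smallest modulus among the singular points: 1/3.
At the order-3 pole 1/3 set g(h) = (h - (1/3))^3*f(h) = -29*h**2/35 + 9*h/28 - 19/5.
Order-3 pole: residue = g''(a)/2; g''(1/3) = -58/35, so the residue is -29/35.

Radius of convergence at 0: 1/3.
At 1/3: a pole of order 3; residue -29/35.


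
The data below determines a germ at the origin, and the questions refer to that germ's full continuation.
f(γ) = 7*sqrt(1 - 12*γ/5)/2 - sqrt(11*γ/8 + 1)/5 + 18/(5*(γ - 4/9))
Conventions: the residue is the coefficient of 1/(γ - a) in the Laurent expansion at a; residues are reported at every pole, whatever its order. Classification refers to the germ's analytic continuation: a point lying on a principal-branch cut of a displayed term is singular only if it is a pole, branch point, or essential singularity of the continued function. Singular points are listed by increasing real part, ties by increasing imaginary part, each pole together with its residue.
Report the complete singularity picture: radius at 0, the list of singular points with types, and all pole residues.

Radius of convergence at 0: 5/12.
At -8/11: an algebraic (square-root) branch point.
At 5/12: an algebraic (square-root) branch point.
At 4/9: a pole of order 1; residue 18/5.

Denominator factor (γ - 4/9): pole of order 1 at 4/9, modulus 4/9.
Branch term (-1/5)*sqrt(1 - γ/(-8/11)): its argument vanishes at γ = -8/11, a square-root branch point, modulus 8/11.
Branch term (7/2)*sqrt(1 - γ/(5/12)): its argument vanishes at γ = 5/12, a square-root branch point, modulus 5/12.
The radius of convergence is the smallest modulus among the singular points: 5/12.
The branch terms are analytic at 4/9 and contribute nothing to the residue; only the rational part matters.
At the order-1 pole 4/9 set g(γ) = (γ - (4/9))*(rational part) = 18/5.
Simple pole: residue = g(a) at a = 4/9, which is 18/5.
List the singular points by increasing real part (a conjugate pair: the negative imaginary part first).


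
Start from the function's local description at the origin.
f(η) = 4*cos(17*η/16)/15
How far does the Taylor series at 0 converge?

The factor cos(17*η/16) is entire and contributes no finite singular point.
The polynomial part has no poles.
No finite singular points: the Taylor series at 0 converges everywhere.

The radius of convergence is infinite.


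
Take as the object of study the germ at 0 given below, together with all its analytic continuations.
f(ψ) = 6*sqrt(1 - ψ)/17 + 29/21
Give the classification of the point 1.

The point is an algebraic (square-root) branch point.

The term (6/17)*sqrt(1 - ψ/(1)) has argument 1 - 1/(1) = 0 at 1: a square-root (algebraic, two-sheeted) branch point; the remaining terms are analytic or single-valued there.
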